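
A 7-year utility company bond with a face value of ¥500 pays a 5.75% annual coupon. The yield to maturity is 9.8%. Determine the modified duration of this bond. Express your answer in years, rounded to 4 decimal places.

5.2958 years

Periodic yield y = 0.098. First find Macaulay duration:
  t   CF        PV=CF/(1+0.098)^t    t·PV
  1        28.75        26.1840        26.1840
  2        28.75        23.8470        47.6939
  3        28.75        21.7186        65.1557
  4        28.75        19.7801        79.1204
  5        28.75        18.0147        90.0733
  6        28.75        16.4068        98.4408
  7       528.75       274.8109     1,923.6765
  Σ                    400.7620     2,330.3446
P = 400.7620; Macaulay duration = 2,330.3446 / 400.7620 = 5.81478 years.
Modified duration = D_Mac / (1 + y) = 5.81478 / 1.098 = 5.29580 years.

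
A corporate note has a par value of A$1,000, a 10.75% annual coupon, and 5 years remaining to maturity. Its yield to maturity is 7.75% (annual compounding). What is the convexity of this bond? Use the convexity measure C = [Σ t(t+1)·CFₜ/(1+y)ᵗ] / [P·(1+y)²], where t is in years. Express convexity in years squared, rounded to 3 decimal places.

With y = 0.0775:
  t   CF        PV=CF/(1+0.0775)^t    t·PV        t(t+1)·PV
  1       107.50        99.7680        99.7680         199.5360
  2       107.50        92.5921       185.1842         555.5526
  3       107.50        85.9323       257.7970       1,031.1881
  4       107.50        79.7516       319.0064       1,595.0318
  5     1,107.50       762.5307     3,812.6536      22,875.9214
  Σ                  1,120.5747     4,674.4091      26,257.2298
P = 1,120.5747.
Convexity = Σ t(t+1)·PV / [P·(1+y)²] = 26,257.2298 / (1,120.5747 × 1.161006) = 20.18243.

20.182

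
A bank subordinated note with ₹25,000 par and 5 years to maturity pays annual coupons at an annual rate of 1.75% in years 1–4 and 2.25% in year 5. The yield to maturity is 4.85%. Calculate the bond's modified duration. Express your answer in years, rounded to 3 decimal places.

4.594 years

Periodic yield y = 0.0485. First find Macaulay duration:
  t   CF        PV=CF/(1+0.0485)^t    t·PV
  1       437.50       417.2628       417.2628
  2       437.50       397.9616       795.9232
  3       437.50       379.5533     1,138.6599
  4       437.50       361.9965     1,447.9858
  5    25,562.50    20,172.5663   100,862.8315
  Σ                 21,729.3404   104,662.6631
P = 21,729.3404; Macaulay duration = 104,662.6631 / 21,729.3404 = 4.81665 years.
Modified duration = D_Mac / (1 + y) = 4.81665 / 1.0485 = 4.59385 years.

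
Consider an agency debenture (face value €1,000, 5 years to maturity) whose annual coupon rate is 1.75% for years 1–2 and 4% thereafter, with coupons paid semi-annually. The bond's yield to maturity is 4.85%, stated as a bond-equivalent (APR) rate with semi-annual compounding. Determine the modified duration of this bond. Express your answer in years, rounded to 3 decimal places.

Periodic yield y = 0.02425. First find Macaulay duration:
  t   CF        PV=CF/(1+0.02425)^t    t·PV
  1         8.75         8.5428         8.5428
  2         8.75         8.3406        16.6812
  3         8.75         8.1431        24.4293
  4         8.75         7.9503        31.8012
  5        20.00        17.7419        88.7095
  6        20.00        17.3218       103.9311
  7        20.00        16.9117       118.3822
  8        20.00        16.5113       132.0907
  9        20.00        16.1204       145.0837
  10    1,020.00       802.6763     8,026.7631
  Σ                    920.2604     8,696.4148
P = 920.2604; Macaulay duration = 8,696.4148 / 920.2604 = 9.44995 half-year periods = 4.72498 years.
Modified duration = D_Mac / (1 + y) = 4.72498 / 1.02425 = 4.61311 years.

4.613 years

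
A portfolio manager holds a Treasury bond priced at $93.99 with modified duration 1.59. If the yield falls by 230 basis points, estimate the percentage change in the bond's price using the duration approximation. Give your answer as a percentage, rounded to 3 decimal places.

Duration approximation: ΔP/P ≈ -D_mod · Δy = -1.59 × (-0.023) = +0.036570.
As a percentage: +3.6570%.

+3.657%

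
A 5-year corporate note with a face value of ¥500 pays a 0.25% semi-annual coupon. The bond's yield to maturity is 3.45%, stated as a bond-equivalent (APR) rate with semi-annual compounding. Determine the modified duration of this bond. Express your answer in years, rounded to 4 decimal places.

4.8848 years

Periodic yield y = 0.01725. First find Macaulay duration:
  t   CF        PV=CF/(1+0.01725)^t    t·PV
  1        0.625         0.6144         0.6144
  2        0.625         0.6040         1.2080
  3        0.625         0.5937         1.7812
  4        0.625         0.5837         2.3347
  5        0.625         0.5738         2.8689
  6        0.625         0.5640         3.3843
  7        0.625         0.5545         3.8814
  8        0.625         0.5451         4.3606
  9        0.625         0.5358         4.8225
  10     500.625       421.9253     4,219.2528
  Σ                    427.0943     4,244.5087
P = 427.0943; Macaulay duration = 4,244.5087 / 427.0943 = 9.93811 half-year periods = 4.96905 years.
Modified duration = D_Mac / (1 + y) = 4.96905 / 1.01725 = 4.88479 years.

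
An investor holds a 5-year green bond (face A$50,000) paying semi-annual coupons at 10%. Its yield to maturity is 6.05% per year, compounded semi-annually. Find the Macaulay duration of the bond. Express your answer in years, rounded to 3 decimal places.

4.135 years

Periodic yield y = 0.03025. Discount each cash flow and weight by its period:
  t   CF        PV=CF/(1+0.03025)^t    t·PV
  1     2,500.00     2,426.5955     2,426.5955
  2     2,500.00     2,355.3463     4,710.6925
  3     2,500.00     2,286.1890     6,858.5671
  4     2,500.00     2,219.0624     8,876.2496
  5     2,500.00     2,153.9067    10,769.5336
  6     2,500.00     2,090.6641    12,543.9848
  7     2,500.00     2,029.2785    14,204.9492
  8     2,500.00     1,969.6952    15,757.5615
  9     2,500.00     1,911.8614    17,206.7524
  10   52,500.00    38,970.2392   389,702.3919
  Σ                 58,412.8383   483,057.2783
Price P = Σ PV = 58,412.8383.
Macaulay duration = Σ(t·PV) / P = 483,057.2783 / 58,412.8383 = 8.26971 half-year periods.
In years: 8.26971 / 2 = 4.13486 years.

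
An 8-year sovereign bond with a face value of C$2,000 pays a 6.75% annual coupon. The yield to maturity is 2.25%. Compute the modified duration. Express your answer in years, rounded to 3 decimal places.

6.519 years

Periodic yield y = 0.0225. First find Macaulay duration:
  t   CF        PV=CF/(1+0.0225)^t    t·PV
  1       135.00       132.0293       132.0293
  2       135.00       129.1240       258.2481
  3       135.00       126.2827       378.8481
  4       135.00       123.5039       494.0154
  5       135.00       120.7862       603.9308
  6       135.00       118.1283       708.7697
  7       135.00       115.5289       808.7021
  8     2,135.00     1,786.8634    14,294.9070
  Σ                  2,652.2466    17,679.4505
P = 2,652.2466; Macaulay duration = 17,679.4505 / 2,652.2466 = 6.66584 years.
Modified duration = D_Mac / (1 + y) = 6.66584 / 1.0225 = 6.51916 years.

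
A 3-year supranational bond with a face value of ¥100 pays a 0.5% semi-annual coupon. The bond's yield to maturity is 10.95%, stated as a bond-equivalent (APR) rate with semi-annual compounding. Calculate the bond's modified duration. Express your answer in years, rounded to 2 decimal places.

2.82 years

Periodic yield y = 0.05475. First find Macaulay duration:
  t   CF        PV=CF/(1+0.05475)^t    t·PV
  1         0.25         0.2370         0.2370
  2         0.25         0.2247         0.4494
  3         0.25         0.2131         0.6392
  4         0.25         0.2020         0.8080
  5         0.25         0.1915         0.9576
  6       100.25        72.8094       436.8561
  Σ                     73.8777       439.9473
P = 73.8777; Macaulay duration = 439.9473 / 73.8777 = 5.95508 half-year periods = 2.97754 years.
Modified duration = D_Mac / (1 + y) = 2.97754 / 1.05475 = 2.82298 years.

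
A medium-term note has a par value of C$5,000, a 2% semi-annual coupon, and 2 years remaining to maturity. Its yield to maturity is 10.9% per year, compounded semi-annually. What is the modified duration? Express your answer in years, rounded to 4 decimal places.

1.8657 years

Periodic yield y = 0.0545. First find Macaulay duration:
  t   CF        PV=CF/(1+0.0545)^t    t·PV
  1        50.00        47.4158        47.4158
  2        50.00        44.9652        89.9305
  3        50.00        42.6413       127.9238
  4     5,050.00     4,084.1816    16,336.7263
  Σ                  4,219.2039    16,601.9964
P = 4,219.2039; Macaulay duration = 16,601.9964 / 4,219.2039 = 3.93486 half-year periods = 1.96743 years.
Modified duration = D_Mac / (1 + y) = 1.96743 / 1.0545 = 1.86575 years.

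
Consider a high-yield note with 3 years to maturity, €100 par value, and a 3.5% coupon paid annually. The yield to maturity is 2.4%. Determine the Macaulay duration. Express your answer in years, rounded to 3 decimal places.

Periodic yield y = 0.024. Discount each cash flow and weight by its year:
  t   CF        PV=CF/(1+0.024)^t    t·PV
  1         3.50         3.4180         3.4180
  2         3.50         3.3379         6.6757
  3       103.50        96.3919       289.1757
  Σ                    103.1477       299.2693
Price P = Σ PV = 103.1477.
Macaulay duration = Σ(t·PV) / P = 299.2693 / 103.1477 = 2.90137 years.

2.901 years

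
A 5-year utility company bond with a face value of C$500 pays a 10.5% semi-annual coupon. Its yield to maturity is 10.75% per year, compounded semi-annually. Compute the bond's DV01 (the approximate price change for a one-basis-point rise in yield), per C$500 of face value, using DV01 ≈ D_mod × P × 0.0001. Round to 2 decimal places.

C$0.19

Periodic yield y = 0.05375.
  t   CF        PV=CF/(1+0.05375)^t    t·PV
  1        26.25        24.9110        24.9110
  2        26.25        23.6404        47.2807
  3        26.25        22.4345        67.3035
  4        26.25        21.2902        85.1606
  5        26.25        20.2042       101.0209
  6        26.25        19.1736       115.0416
  7        26.25        18.1956       127.3691
  8        26.25        17.2675       138.1397
  9        26.25        16.3867       147.4801
  10      526.25       311.7570     3,117.5701
  Σ                    495.2606     3,971.2776
P = 495.2606; D_Mac = 8.01856 half-year periods = 4.00928 yrs; D_mod = 3.80477 yrs.
DV01 ≈ 3.80477 × 495.2606 × 0.0001 = 0.188435.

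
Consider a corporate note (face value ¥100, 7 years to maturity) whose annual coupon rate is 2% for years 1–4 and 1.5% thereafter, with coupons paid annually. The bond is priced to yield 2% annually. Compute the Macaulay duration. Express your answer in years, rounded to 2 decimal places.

6.61 years

Periodic yield y = 0.02. Discount each cash flow and weight by its year:
  t   CF        PV=CF/(1+0.02)^t    t·PV
  1         2.00         1.9608         1.9608
  2         2.00         1.9223         3.8447
  3         2.00         1.8846         5.6539
  4         2.00         1.8477         7.3908
  5         1.50         1.3586         6.7930
  6         1.50         1.3320         7.9917
  7       101.50        88.3619       618.5330
  Σ                     98.6679       652.1679
Price P = Σ PV = 98.6679.
Macaulay duration = Σ(t·PV) / P = 652.1679 / 98.6679 = 6.60973 years.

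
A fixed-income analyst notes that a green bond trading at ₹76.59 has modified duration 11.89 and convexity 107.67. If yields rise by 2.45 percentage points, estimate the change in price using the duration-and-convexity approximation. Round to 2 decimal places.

Duration effect: -D_mod·Δy = -11.89 × (+0.0245) = -0.291305
Convexity effect: ½·C·(Δy)² = 0.5 × 107.67 × (0.0245)² = +0.03231445875
ΔP/P ≈ -0.291305 + 0.03231445875 = -0.25899054125
ΔP ≈ 76.59 × (-0.25899054125) = -19.8360855543375.

-₹19.84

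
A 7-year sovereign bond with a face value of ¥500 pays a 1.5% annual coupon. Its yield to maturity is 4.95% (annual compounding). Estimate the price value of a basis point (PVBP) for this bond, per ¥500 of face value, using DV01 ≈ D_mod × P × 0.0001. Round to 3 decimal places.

¥0.254

Periodic yield y = 0.0495.
  t   CF        PV=CF/(1+0.0495)^t    t·PV
  1         7.50         7.1463         7.1463
  2         7.50         6.8092        13.6184
  3         7.50         6.4880        19.4641
  4         7.50         6.1820        24.7281
  5         7.50         5.8905        29.4523
  6         7.50         5.6126        33.6758
  7       507.50       361.8753     2,533.1271
  Σ                    400.0039     2,661.2122
P = 400.0039; D_Mac = 6.65296 yrs; D_mod = 6.33918 yrs.
DV01 ≈ 6.33918 × 400.0039 × 0.0001 = 0.253570.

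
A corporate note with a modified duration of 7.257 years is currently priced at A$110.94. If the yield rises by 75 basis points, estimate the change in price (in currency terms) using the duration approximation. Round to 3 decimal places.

-A$6.038

Duration approximation: ΔP/P ≈ -D_mod · Δy = -7.257 × (+0.0075) = -0.0544275.
ΔP ≈ 110.94 × (-0.0544275) = -6.03818685.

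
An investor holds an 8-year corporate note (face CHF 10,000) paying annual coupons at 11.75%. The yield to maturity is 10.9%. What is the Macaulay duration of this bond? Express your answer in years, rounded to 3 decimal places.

5.653 years

Periodic yield y = 0.109. Discount each cash flow and weight by its year:
  t   CF        PV=CF/(1+0.109)^t    t·PV
  1     1,175.00     1,059.5131     1,059.5131
  2     1,175.00       955.3770     1,910.7540
  3     1,175.00       861.4761     2,584.4283
  4     1,175.00       776.8044     3,107.2176
  5     1,175.00       700.4548     3,502.2742
  6     1,175.00       631.6094     3,789.6564
  7     1,175.00       569.5306     3,986.7140
  8    11,175.00     4,884.2194    39,073.7550
  Σ                 10,438.9848    59,014.3126
Price P = Σ PV = 10,438.9848.
Macaulay duration = Σ(t·PV) / P = 59,014.3126 / 10,438.9848 = 5.65326 years.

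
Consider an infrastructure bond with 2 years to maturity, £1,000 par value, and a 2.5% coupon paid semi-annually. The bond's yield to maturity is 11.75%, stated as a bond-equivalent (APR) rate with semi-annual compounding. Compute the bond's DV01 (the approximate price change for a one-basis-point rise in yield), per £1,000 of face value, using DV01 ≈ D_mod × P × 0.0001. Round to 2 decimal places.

Periodic yield y = 0.05875.
  t   CF        PV=CF/(1+0.05875)^t    t·PV
  1        12.50        11.8064        11.8064
  2        12.50        11.1512        22.3025
  3        12.50        10.5325        31.5974
  4     1,012.50       805.7890     3,223.1560
  Σ                    839.2791     3,288.8623
P = 839.2791; D_Mac = 3.91868 half-year periods = 1.95934 yrs; D_mod = 1.85061 yrs.
DV01 ≈ 1.85061 × 839.2791 × 0.0001 = 0.155318.

£0.16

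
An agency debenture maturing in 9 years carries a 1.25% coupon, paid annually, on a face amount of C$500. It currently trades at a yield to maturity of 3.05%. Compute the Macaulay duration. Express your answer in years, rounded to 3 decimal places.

8.526 years

Periodic yield y = 0.0305. Discount each cash flow and weight by its year:
  t   CF        PV=CF/(1+0.0305)^t    t·PV
  1         6.25         6.0650         6.0650
  2         6.25         5.8855        11.7710
  3         6.25         5.7113        17.1339
  4         6.25         5.5423        22.1691
  5         6.25         5.3782        26.8912
  6         6.25         5.2191        31.3143
  7         6.25         5.0646        35.4521
  8         6.25         4.9147        39.3175
  9       506.25       386.3074     3,476.7670
  Σ                    430.0881     3,666.8812
Price P = Σ PV = 430.0881.
Macaulay duration = Σ(t·PV) / P = 3,666.8812 / 430.0881 = 8.52588 years.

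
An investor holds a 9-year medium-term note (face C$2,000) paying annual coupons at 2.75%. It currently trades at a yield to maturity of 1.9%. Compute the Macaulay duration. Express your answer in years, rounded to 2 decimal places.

Periodic yield y = 0.019. Discount each cash flow and weight by its year:
  t   CF        PV=CF/(1+0.019)^t    t·PV
  1        55.00        53.9745        53.9745
  2        55.00        52.9681       105.9362
  3        55.00        51.9805       155.9414
  4        55.00        51.0112       204.0450
  5        55.00        50.0601       250.3005
  6        55.00        49.1267       294.7602
  7        55.00        48.2107       337.4749
  8        55.00        47.3118       378.4942
  9     2,055.00     1,734.7791    15,613.0115
  Σ                  2,139.4226    17,393.9383
Price P = Σ PV = 2,139.4226.
Macaulay duration = Σ(t·PV) / P = 17,393.9383 / 2,139.4226 = 8.13020 years.

8.13 years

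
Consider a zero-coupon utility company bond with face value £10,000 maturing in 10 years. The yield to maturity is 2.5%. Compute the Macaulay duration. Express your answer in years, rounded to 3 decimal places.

A zero-coupon bond has a single cash flow at maturity, so its Macaulay duration equals its maturity: 10 years.

10.000 years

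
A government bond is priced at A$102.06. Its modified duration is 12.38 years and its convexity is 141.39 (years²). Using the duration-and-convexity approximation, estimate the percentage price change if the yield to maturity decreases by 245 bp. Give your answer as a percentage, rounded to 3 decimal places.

Duration effect: -D_mod·Δy = -12.38 × (-0.0245) = +0.303310
Convexity effect: ½·C·(Δy)² = 0.5 × 141.39 × (-0.0245)² = +0.04243467375
ΔP/P ≈ +0.303310 + 0.04243467375 = +0.34574467375
= +34.574467375%.

+34.574%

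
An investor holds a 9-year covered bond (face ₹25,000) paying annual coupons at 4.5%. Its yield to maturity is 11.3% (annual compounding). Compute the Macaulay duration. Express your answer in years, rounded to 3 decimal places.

7.155 years

Periodic yield y = 0.113. Discount each cash flow and weight by its year:
  t   CF        PV=CF/(1+0.113)^t    t·PV
  1     1,125.00     1,010.7817     1,010.7817
  2     1,125.00       908.1596     1,816.3193
  3     1,125.00       815.9565     2,447.8696
  4     1,125.00       733.1146     2,932.4584
  5     1,125.00       658.6834     3,293.4169
  6     1,125.00       591.8090     3,550.8538
  7     1,125.00       531.7241     3,722.0689
  8     1,125.00       477.7396     3,821.9165
  9    26,125.00     9,967.8116    89,710.3042
  Σ                 15,695.7801   112,305.9893
Price P = Σ PV = 15,695.7801.
Macaulay duration = Σ(t·PV) / P = 112,305.9893 / 15,695.7801 = 7.15517 years.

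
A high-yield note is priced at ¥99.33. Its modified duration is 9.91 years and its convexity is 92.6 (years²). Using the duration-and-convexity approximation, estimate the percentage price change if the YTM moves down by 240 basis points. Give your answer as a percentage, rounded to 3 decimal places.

Duration effect: -D_mod·Δy = -9.91 × (-0.024) = +0.237840
Convexity effect: ½·C·(Δy)² = 0.5 × 92.6 × (-0.024)² = +0.0266688
ΔP/P ≈ +0.237840 + 0.0266688 = +0.2645088
= +26.45088%.

+26.451%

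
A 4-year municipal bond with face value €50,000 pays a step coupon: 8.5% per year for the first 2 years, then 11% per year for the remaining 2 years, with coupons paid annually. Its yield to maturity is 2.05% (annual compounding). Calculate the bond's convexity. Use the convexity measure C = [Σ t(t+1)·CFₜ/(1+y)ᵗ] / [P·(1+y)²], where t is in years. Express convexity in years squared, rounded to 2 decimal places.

16.63

With y = 0.0205:
  t   CF        PV=CF/(1+0.0205)^t    t·PV        t(t+1)·PV
  1     4,250.00     4,164.6252     4,164.6252       8,329.2504
  2     4,250.00     4,080.9654     8,161.9308      24,485.7924
  3     5,500.00     5,175.1586    15,525.4757      62,101.9030
  4    55,500.00    51,173.0081   204,692.0324   1,023,460.1622
  Σ                 64,593.7573   232,544.0642   1,118,377.1079
P = 64,593.7573.
Convexity = Σ t(t+1)·PV / [P·(1+y)²] = 1,118,377.1079 / (64,593.7573 × 1.041420) = 16.62538.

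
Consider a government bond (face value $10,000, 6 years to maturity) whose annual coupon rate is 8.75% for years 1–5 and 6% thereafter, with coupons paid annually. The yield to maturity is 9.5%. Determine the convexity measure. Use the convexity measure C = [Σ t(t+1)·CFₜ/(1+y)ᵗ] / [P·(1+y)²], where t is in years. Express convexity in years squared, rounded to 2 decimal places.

26.41

With y = 0.095:
  t   CF        PV=CF/(1+0.095)^t    t·PV        t(t+1)·PV
  1       875.00       799.0868       799.0868       1,598.1735
  2       875.00       729.7596     1,459.5192       4,378.5576
  3       875.00       666.4471     1,999.3414       7,997.3654
  4       875.00       608.6275     2,434.5100      12,172.5501
  5       875.00       555.8242     2,779.1210      16,674.7262
  6    10,600.00     6,149.2358    36,895.4151     258,267.9056
  Σ                  9,508.9810    46,366.9935     301,089.2784
P = 9,508.9810.
Convexity = Σ t(t+1)·PV / [P·(1+y)²] = 301,089.2784 / (9,508.9810 × 1.199025) = 26.40785.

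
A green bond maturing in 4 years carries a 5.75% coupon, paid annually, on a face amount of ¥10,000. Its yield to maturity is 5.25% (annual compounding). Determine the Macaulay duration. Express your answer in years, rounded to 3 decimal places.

3.688 years

Periodic yield y = 0.0525. Discount each cash flow and weight by its year:
  t   CF        PV=CF/(1+0.0525)^t    t·PV
  1       575.00       546.3183       546.3183
  2       575.00       519.0673     1,038.1345
  3       575.00       493.1755     1,479.5266
  4    10,575.00     8,617.7116    34,470.8466
  Σ                 10,176.2727    37,534.8260
Price P = Σ PV = 10,176.2727.
Macaulay duration = Σ(t·PV) / P = 37,534.8260 / 10,176.2727 = 3.68847 years.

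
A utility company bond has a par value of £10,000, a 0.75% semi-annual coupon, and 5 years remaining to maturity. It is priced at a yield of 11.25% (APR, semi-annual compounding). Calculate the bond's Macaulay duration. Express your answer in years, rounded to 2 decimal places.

Periodic yield y = 0.05625. Discount each cash flow and weight by its period:
  t   CF        PV=CF/(1+0.05625)^t    t·PV
  1        37.50        35.5030        35.5030
  2        37.50        33.6123        67.2245
  3        37.50        31.8223        95.4668
  4        37.50        30.1276       120.5104
  5        37.50        28.5232       142.6158
  6        37.50        27.0042       162.0251
  7        37.50        25.5661       178.9626
  8        37.50        24.2046       193.6366
  9        37.50        22.9156       206.2402
  10   10,037.50     5,807.0871    58,070.8708
  Σ                  6,066.3657    59,273.0557
Price P = Σ PV = 6,066.3657.
Macaulay duration = Σ(t·PV) / P = 59,273.0557 / 6,066.3657 = 9.77077 half-year periods.
In years: 9.77077 / 2 = 4.88538 years.

4.89 years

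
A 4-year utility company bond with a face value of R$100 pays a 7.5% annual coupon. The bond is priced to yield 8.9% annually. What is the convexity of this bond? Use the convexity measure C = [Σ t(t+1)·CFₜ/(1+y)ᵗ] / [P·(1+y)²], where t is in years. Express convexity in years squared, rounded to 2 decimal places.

With y = 0.089:
  t   CF        PV=CF/(1+0.089)^t    t·PV        t(t+1)·PV
  1         7.50         6.8871         6.8871          13.7741
  2         7.50         6.3242        12.6484          37.9452
  3         7.50         5.8073        17.4220          69.6881
  4       107.50        76.4358       305.7433       1,528.7165
  Σ                     95.4544       342.7008       1,650.1239
P = 95.4544.
Convexity = Σ t(t+1)·PV / [P·(1+y)²] = 1,650.1239 / (95.4544 × 1.185921) = 14.57689.

14.58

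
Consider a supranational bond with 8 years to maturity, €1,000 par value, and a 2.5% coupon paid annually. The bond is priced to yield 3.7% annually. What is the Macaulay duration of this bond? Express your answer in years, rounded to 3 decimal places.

7.315 years

Periodic yield y = 0.037. Discount each cash flow and weight by its year:
  t   CF        PV=CF/(1+0.037)^t    t·PV
  1        25.00        24.1080        24.1080
  2        25.00        23.2478        46.4957
  3        25.00        22.4184        67.2551
  4        25.00        21.6185        86.4739
  5        25.00        20.8471       104.2356
  6        25.00        20.1033       120.6198
  7        25.00        19.3860       135.7022
  8     1,025.00       766.4676     6,131.7410
  Σ                    918.1967     6,716.6312
Price P = Σ PV = 918.1967.
Macaulay duration = Σ(t·PV) / P = 6,716.6312 / 918.1967 = 7.31502 years.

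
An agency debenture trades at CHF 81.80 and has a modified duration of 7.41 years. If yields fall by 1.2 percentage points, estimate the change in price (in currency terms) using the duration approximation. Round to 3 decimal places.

+CHF 7.274

Duration approximation: ΔP/P ≈ -D_mod · Δy = -7.41 × (-0.012) = +0.088920.
ΔP ≈ 81.80 × (+0.088920) = +7.273656.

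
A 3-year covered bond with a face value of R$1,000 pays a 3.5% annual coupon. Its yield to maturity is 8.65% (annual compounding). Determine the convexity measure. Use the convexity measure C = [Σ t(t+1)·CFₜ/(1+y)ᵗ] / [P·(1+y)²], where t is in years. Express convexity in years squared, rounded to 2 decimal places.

9.68

With y = 0.0865:
  t   CF        PV=CF/(1+0.0865)^t    t·PV        t(t+1)·PV
  1        35.00        32.2135        32.2135          64.4271
  2        35.00        29.6489        59.2978         177.8934
  3     1,035.00       806.9584     2,420.8753       9,683.5010
  Σ                    868.8209     2,512.3866       9,925.8215
P = 868.8209.
Convexity = Σ t(t+1)·PV / [P·(1+y)²] = 9,925.8215 / (868.8209 × 1.180482) = 9.67780.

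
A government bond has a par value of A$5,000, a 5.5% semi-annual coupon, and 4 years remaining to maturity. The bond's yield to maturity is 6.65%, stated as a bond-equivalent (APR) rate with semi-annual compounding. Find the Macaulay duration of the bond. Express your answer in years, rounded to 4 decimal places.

Periodic yield y = 0.03325. Discount each cash flow and weight by its period:
  t   CF        PV=CF/(1+0.03325)^t    t·PV
  1       137.50       133.0752       133.0752
  2       137.50       128.7929       257.5858
  3       137.50       124.6483       373.9450
  4       137.50       120.6371       482.5486
  5       137.50       116.7550       583.7752
  6       137.50       112.9979       677.9872
  7       137.50       109.3616       765.5311
  8     5,137.50     3,954.6543    31,637.2343
  Σ                  4,800.9224    34,911.6823
Price P = Σ PV = 4,800.9224.
Macaulay duration = Σ(t·PV) / P = 34,911.6823 / 4,800.9224 = 7.27187 half-year periods.
In years: 7.27187 / 2 = 3.63593 years.

3.6359 years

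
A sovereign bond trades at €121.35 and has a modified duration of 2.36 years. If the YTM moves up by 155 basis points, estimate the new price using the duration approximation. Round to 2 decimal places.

Duration approximation: ΔP/P ≈ -D_mod · Δy = -2.36 × (+0.0155) = -0.036580.
New price ≈ 121.35 × (1 - 0.036580) = 116.911017.

€116.91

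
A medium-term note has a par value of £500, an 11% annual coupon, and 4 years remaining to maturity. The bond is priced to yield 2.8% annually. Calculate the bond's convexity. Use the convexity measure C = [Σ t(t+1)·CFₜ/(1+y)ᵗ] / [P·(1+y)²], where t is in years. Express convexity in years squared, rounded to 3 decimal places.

With y = 0.028:
  t   CF        PV=CF/(1+0.028)^t    t·PV        t(t+1)·PV
  1        55.00        53.5019        53.5019         107.0039
  2        55.00        52.0447       104.0894         312.2682
  3        55.00        50.6271       151.8814         607.5256
  4       555.00       496.9590     1,987.8358       9,939.1792
  Σ                    653.1327     2,297.3086      10,965.9769
P = 653.1327.
Convexity = Σ t(t+1)·PV / [P·(1+y)²] = 10,965.9769 / (653.1327 × 1.056784) = 15.88765.

15.888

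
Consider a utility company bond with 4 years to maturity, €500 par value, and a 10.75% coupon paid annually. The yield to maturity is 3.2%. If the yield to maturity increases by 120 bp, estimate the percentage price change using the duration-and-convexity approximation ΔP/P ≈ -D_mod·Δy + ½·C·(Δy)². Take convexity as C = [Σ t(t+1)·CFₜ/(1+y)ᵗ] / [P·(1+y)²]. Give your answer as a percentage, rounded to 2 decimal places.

With y = 0.032:
  t   CF        PV=CF/(1+0.032)^t    t·PV        t(t+1)·PV
  1        53.75        52.0833        52.0833         104.1667
  2        53.75        50.4683       100.9367         302.8101
  3        53.75        48.9034       146.7103         586.8412
  4       553.75       488.1968     1,952.7873       9,763.9365
  Σ                    639.6519     2,252.5176      10,757.7545
P = 639.6519; D_Mac = 3.52147 yrs; D_mod = 3.41228 yrs; C = 15.79132.
Duration effect: -3.41228 × (+0.012) = -0.040947
Convexity effect: 0.5 × 15.79132 × (0.012)² = +0.0011370
ΔP/P ≈ -0.040947 + 0.0011370 = -0.039810 = -3.9810%.

-3.98%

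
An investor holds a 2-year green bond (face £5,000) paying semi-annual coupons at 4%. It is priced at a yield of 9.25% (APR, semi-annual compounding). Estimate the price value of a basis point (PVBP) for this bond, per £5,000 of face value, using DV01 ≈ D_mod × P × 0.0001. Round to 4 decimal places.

Periodic yield y = 0.04625.
  t   CF        PV=CF/(1+0.04625)^t    t·PV
  1       100.00        95.5795        95.5795
  2       100.00        91.3543       182.7086
  3       100.00        87.3160       261.9479
  4     5,100.00     4,256.2614    17,025.0456
  Σ                  4,530.5111    17,565.2815
P = 4,530.5111; D_Mac = 3.87711 half-year periods = 1.93855 yrs; D_mod = 1.85286 yrs.
DV01 ≈ 1.85286 × 4,530.5111 × 0.0001 = 0.839440.

£0.8394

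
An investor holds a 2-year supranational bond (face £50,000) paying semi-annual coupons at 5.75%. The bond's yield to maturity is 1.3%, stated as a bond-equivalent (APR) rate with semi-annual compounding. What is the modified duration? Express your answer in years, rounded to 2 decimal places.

1.91 years

Periodic yield y = 0.0065. First find Macaulay duration:
  t   CF        PV=CF/(1+0.0065)^t    t·PV
  1     1,437.50     1,428.2166     1,428.2166
  2     1,437.50     1,418.9931     2,837.9863
  3     1,437.50     1,409.8292     4,229.4877
  4    51,437.50    50,121.5780   200,486.3120
  Σ                 54,378.6170   208,982.0026
P = 54,378.6170; Macaulay duration = 208,982.0026 / 54,378.6170 = 3.84309 half-year periods = 1.92155 years.
Modified duration = D_Mac / (1 + y) = 1.92155 / 1.0065 = 1.90914 years.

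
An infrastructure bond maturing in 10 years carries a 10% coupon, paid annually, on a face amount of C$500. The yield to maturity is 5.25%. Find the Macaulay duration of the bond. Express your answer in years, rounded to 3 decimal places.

7.245 years

Periodic yield y = 0.0525. Discount each cash flow and weight by its year:
  t   CF        PV=CF/(1+0.0525)^t    t·PV
  1        50.00        47.5059        47.5059
  2        50.00        45.1363        90.2726
  3        50.00        42.8848       128.6545
  4        50.00        40.7457       162.9827
  5        50.00        38.7132       193.5662
  6        50.00        36.7822       220.6930
  7        50.00        34.9474       244.6320
  8        50.00        33.2042       265.6337
  9        50.00        31.5479       283.9315
  10      550.00       329.7172     3,297.1723
  Σ                    681.1850     4,935.0445
Price P = Σ PV = 681.1850.
Macaulay duration = Σ(t·PV) / P = 4,935.0445 / 681.1850 = 7.24479 years.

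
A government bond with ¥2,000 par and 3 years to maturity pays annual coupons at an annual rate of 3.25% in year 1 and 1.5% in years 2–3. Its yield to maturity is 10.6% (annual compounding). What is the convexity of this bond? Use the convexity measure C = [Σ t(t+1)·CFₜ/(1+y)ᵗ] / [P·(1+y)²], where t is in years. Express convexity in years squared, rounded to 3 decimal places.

With y = 0.106:
  t   CF        PV=CF/(1+0.106)^t    t·PV        t(t+1)·PV
  1        65.00        58.7703        58.7703         117.5407
  2        30.00        24.5251        49.0502         147.1507
  3     2,030.00     1,500.4815     4,501.4446      18,005.7785
  Σ                  1,583.7770     4,609.2652      18,270.4698
P = 1,583.7770.
Convexity = Σ t(t+1)·PV / [P·(1+y)²] = 18,270.4698 / (1,583.7770 × 1.223236) = 9.43073.

9.431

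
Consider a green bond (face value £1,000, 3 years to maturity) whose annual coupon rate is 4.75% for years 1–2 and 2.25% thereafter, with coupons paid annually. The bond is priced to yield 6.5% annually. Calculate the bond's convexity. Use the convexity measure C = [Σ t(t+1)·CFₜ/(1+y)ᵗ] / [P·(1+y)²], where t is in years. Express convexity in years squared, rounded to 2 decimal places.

With y = 0.065:
  t   CF        PV=CF/(1+0.065)^t    t·PV        t(t+1)·PV
  1        47.50        44.6009        44.6009          89.2019
  2        47.50        41.8788        83.7576         251.2729
  3     1,022.50       846.4757     2,539.4271      10,157.7084
  Σ                    932.9555     2,667.7857      10,498.1831
P = 932.9555.
Convexity = Σ t(t+1)·PV / [P·(1+y)²] = 10,498.1831 / (932.9555 × 1.134225) = 9.92097.

9.92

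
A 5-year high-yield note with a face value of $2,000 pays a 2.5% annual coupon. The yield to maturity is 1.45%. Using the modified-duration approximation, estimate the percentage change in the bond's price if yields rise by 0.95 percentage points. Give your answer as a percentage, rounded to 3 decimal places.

Periodic yield y = 0.0145. Modified duration first:
  t   CF        PV=CF/(1+0.0145)^t    t·PV
  1        50.00        49.2854        49.2854
  2        50.00        48.5809        97.1619
  3        50.00        47.8866       143.6597
  4        50.00        47.2022       188.8086
  5     2,050.00     1,907.6276     9,538.1382
  Σ                  2,100.5827    10,017.0537
P = 2,100.5827; D_Mac = 4.76870 yrs; D_mod = 4.76870/(1+0.0145) = 4.70054 yrs.
ΔP/P ≈ -D_mod · Δy = -4.70054 × (+0.0095) = -0.044655 = -4.4655%.

-4.466%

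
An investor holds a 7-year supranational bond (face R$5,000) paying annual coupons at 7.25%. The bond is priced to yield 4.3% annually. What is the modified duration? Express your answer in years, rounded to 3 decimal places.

Periodic yield y = 0.043. First find Macaulay duration:
  t   CF        PV=CF/(1+0.043)^t    t·PV
  1       362.50       347.5551       347.5551
  2       362.50       333.2264       666.4528
  3       362.50       319.4884       958.4652
  4       362.50       306.3168     1,225.2671
  5       362.50       293.6882     1,468.4409
  6       362.50       281.5802     1,689.4814
  7     5,362.50     3,993.7157    27,956.0099
  Σ                  5,875.5708    34,311.6724
P = 5,875.5708; Macaulay duration = 34,311.6724 / 5,875.5708 = 5.83972 years.
Modified duration = D_Mac / (1 + y) = 5.83972 / 1.043 = 5.59896 years.

5.599 years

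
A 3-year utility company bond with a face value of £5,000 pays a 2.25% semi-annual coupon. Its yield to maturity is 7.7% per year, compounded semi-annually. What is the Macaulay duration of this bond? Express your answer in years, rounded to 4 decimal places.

Periodic yield y = 0.0385. Discount each cash flow and weight by its period:
  t   CF        PV=CF/(1+0.0385)^t    t·PV
  1        56.25        54.1647        54.1647
  2        56.25        52.1566       104.3133
  3        56.25        50.2230       150.6691
  4        56.25        48.3611       193.4446
  5        56.25        46.5683       232.8413
  6     5,056.25     4,030.7841    24,184.7044
  Σ                  4,282.2578    24,920.1373
Price P = Σ PV = 4,282.2578.
Macaulay duration = Σ(t·PV) / P = 24,920.1373 / 4,282.2578 = 5.81939 half-year periods.
In years: 5.81939 / 2 = 2.90970 years.

2.9097 years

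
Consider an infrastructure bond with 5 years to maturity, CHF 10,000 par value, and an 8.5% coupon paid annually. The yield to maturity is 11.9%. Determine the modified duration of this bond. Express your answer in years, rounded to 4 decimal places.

3.7724 years

Periodic yield y = 0.119. First find Macaulay duration:
  t   CF        PV=CF/(1+0.119)^t    t·PV
  1       850.00       759.6068       759.6068
  2       850.00       678.8264     1,357.6529
  3       850.00       606.6367     1,819.9100
  4       850.00       542.1239     2,168.4957
  5    10,850.00     6,184.1399    30,920.6995
  Σ                  8,771.3337    37,026.3649
P = 8,771.3337; Macaulay duration = 37,026.3649 / 8,771.3337 = 4.22129 years.
Modified duration = D_Mac / (1 + y) = 4.22129 / 1.119 = 3.77238 years.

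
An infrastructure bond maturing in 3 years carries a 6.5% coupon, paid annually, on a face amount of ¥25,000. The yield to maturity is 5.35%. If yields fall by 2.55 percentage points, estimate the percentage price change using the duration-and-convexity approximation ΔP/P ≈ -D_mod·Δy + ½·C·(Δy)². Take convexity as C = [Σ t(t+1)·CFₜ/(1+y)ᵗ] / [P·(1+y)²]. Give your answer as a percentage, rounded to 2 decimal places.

With y = 0.0535:
  t   CF        PV=CF/(1+0.0535)^t    t·PV        t(t+1)·PV
  1     1,625.00     1,542.4775     1,542.4775       3,084.9549
  2     1,625.00     1,464.1457     2,928.2913       8,784.8740
  3    26,625.00    22,771.2041    68,313.6124     273,254.4496
  Σ                 25,777.8273    72,784.3812     285,124.2785
P = 25,777.8273; D_Mac = 2.82353 yrs; D_mod = 2.68014 yrs; C = 9.96595.
Duration effect: -2.68014 × (-0.0255) = +0.068344
Convexity effect: 0.5 × 9.96595 × (-0.0255)² = +0.0032402
ΔP/P ≈ +0.068344 + 0.0032402 = +0.071584 = +7.1584%.

+7.16%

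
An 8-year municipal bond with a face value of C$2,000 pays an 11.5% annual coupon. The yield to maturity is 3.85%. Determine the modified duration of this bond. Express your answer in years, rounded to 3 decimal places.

Periodic yield y = 0.0385. First find Macaulay duration:
  t   CF        PV=CF/(1+0.0385)^t    t·PV
  1       230.00       221.4733       221.4733
  2       230.00       213.2627       426.5253
  3       230.00       205.3564       616.0693
  4       230.00       197.7433       790.9733
  5       230.00       190.4124       952.0622
  6       230.00       183.3533     1,100.1201
  7       230.00       176.5559     1,235.8916
  8     2,230.00     1,648.3630    13,186.9040
  Σ                  3,036.5204    18,530.0190
P = 3,036.5204; Macaulay duration = 18,530.0190 / 3,036.5204 = 6.10239 years.
Modified duration = D_Mac / (1 + y) = 6.10239 / 1.0385 = 5.87615 years.

5.876 years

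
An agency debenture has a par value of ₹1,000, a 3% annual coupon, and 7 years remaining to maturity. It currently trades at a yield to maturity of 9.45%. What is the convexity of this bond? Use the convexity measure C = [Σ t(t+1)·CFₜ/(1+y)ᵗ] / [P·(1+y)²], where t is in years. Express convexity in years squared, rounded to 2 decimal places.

With y = 0.0945:
  t   CF        PV=CF/(1+0.0945)^t    t·PV        t(t+1)·PV
  1        30.00        27.4098        27.4098          54.8196
  2        30.00        25.0432        50.0864         150.2592
  3        30.00        22.8809        68.6428         274.5713
  4        30.00        20.9054        83.6215         418.1077
  5        30.00        19.1004        95.5020         573.0120
  6        30.00        17.4513       104.7075         732.9527
  7     1,030.00       547.4278     3,831.9947      30,655.9579
  Σ                    680.2188     4,261.9648      32,859.6803
P = 680.2188.
Convexity = Σ t(t+1)·PV / [P·(1+y)²] = 32,859.6803 / (680.2188 × 1.197930) = 40.32582.

40.33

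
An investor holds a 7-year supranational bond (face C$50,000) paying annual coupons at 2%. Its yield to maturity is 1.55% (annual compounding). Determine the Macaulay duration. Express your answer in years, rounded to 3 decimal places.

Periodic yield y = 0.0155. Discount each cash flow and weight by its year:
  t   CF        PV=CF/(1+0.0155)^t    t·PV
  1     1,000.00       984.7366       984.7366
  2     1,000.00       969.7061     1,939.4123
  3     1,000.00       954.9051     2,864.7153
  4     1,000.00       940.3300     3,761.3200
  5     1,000.00       925.9773     4,629.8867
  6     1,000.00       911.8438     5,471.0626
  7    51,000.00    45,794.2217   320,559.5516
  Σ                 51,481.7206   340,210.6851
Price P = Σ PV = 51,481.7206.
Macaulay duration = Σ(t·PV) / P = 340,210.6851 / 51,481.7206 = 6.60838 years.

6.608 years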